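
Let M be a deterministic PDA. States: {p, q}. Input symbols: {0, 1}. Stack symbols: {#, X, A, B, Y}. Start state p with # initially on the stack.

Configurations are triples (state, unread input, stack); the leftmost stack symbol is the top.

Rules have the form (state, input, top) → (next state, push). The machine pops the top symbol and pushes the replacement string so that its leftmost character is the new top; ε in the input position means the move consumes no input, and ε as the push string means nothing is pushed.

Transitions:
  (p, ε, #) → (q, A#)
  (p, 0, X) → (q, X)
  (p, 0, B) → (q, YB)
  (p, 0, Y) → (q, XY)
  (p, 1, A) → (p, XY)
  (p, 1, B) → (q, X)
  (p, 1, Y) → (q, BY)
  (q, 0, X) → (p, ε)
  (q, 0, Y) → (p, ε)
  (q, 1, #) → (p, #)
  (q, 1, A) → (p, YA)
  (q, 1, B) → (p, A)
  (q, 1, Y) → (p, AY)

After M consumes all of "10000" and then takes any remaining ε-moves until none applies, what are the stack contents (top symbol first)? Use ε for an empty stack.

YA#

(p, 10000, #) ⊢ (q, 10000, A#) ⊢ (p, 0000, YA#) ⊢ (q, 000, XYA#) ⊢ (p, 00, YA#) ⊢ (q, 0, XYA#) ⊢ (p, ε, YA#)
All input consumed in state p with stack YA#.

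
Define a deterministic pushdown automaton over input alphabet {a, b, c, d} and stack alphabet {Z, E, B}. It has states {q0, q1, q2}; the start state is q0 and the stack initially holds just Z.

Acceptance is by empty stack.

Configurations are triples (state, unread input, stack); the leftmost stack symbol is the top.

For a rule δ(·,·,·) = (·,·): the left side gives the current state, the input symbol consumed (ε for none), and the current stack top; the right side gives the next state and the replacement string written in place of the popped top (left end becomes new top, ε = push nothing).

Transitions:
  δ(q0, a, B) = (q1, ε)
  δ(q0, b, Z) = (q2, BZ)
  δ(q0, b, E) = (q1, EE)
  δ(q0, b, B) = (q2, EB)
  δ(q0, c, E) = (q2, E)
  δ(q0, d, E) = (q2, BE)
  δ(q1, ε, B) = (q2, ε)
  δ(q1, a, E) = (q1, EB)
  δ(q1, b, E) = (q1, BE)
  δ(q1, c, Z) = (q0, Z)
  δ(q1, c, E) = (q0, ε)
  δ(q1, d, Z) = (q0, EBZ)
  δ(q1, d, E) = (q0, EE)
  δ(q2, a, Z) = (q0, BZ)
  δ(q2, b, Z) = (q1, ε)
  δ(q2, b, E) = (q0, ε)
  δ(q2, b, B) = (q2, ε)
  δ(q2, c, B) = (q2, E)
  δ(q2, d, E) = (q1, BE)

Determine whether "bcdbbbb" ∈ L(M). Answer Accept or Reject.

(q0, bcdbbbb, Z) ⊢ (q2, cdbbbb, BZ) ⊢ (q2, dbbbb, EZ) ⊢ (q1, bbbb, BEZ) ⊢ (q2, bbbb, EZ) ⊢ (q0, bbb, Z) ⊢ (q2, bb, BZ) ⊢ (q2, b, Z) ⊢ (q1, ε, ε)
All input consumed and the stack is empty.

Accept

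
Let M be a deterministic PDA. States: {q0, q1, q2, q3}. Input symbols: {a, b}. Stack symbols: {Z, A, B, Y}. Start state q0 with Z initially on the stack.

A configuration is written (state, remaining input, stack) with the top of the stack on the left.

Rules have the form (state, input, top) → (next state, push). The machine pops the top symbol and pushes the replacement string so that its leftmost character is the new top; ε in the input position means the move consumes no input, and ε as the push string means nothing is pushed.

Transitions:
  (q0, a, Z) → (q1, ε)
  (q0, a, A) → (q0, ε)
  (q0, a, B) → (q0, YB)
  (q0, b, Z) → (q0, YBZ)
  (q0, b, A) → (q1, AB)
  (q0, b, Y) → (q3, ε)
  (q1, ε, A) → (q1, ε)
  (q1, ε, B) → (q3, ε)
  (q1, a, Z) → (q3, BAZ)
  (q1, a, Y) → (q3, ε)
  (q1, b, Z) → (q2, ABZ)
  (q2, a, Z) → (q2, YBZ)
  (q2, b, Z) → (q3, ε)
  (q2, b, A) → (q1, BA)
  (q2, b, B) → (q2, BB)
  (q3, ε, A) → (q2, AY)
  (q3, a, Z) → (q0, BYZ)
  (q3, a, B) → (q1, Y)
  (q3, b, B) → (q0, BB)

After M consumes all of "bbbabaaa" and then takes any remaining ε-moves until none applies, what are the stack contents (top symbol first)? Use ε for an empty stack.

YZ

(q0, bbbabaaa, Z) ⊢ (q0, bbabaaa, YBZ) ⊢ (q3, babaaa, BZ) ⊢ (q0, abaaa, BBZ) ⊢ (q0, baaa, YBBZ) ⊢ (q3, aaa, BBZ) ⊢ (q1, aa, YBZ) ⊢ (q3, a, BZ) ⊢ (q1, ε, YZ)
All input consumed in state q1 with stack YZ.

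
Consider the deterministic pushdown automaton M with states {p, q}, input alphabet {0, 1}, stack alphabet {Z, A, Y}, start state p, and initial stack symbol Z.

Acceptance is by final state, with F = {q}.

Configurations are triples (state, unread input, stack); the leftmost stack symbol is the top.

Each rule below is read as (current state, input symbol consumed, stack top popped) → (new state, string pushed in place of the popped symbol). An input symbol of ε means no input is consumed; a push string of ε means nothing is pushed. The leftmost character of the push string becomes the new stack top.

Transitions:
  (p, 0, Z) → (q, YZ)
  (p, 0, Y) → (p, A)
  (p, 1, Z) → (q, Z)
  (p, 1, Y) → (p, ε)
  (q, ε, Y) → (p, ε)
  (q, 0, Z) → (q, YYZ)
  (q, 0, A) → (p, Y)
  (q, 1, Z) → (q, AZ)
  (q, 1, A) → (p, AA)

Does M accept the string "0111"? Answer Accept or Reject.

Reject

(p, 0111, Z) ⊢ (q, 111, YZ) ⊢ (p, 111, Z) ⊢ (q, 11, Z) ⊢ (q, 1, AZ) ⊢ (p, ε, AAZ)
All input consumed; state p ∉ F and no further ε-move applies.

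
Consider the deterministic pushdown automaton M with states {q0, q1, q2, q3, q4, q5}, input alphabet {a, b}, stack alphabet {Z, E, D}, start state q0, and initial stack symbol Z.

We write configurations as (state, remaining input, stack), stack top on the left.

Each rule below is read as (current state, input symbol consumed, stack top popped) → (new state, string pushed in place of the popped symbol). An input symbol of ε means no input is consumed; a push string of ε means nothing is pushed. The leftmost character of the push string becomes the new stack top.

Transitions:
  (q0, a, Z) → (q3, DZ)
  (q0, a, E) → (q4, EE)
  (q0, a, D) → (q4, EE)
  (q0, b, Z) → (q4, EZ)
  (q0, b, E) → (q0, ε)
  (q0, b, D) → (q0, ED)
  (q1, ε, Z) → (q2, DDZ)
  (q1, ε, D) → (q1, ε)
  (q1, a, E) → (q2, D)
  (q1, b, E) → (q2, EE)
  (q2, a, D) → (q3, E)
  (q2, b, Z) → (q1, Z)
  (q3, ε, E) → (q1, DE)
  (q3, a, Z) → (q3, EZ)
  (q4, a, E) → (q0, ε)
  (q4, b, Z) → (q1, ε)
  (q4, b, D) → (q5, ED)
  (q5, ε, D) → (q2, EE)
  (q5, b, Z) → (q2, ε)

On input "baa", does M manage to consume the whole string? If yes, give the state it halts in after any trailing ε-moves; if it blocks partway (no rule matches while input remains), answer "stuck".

q3

(q0, baa, Z) ⊢ (q4, aa, EZ) ⊢ (q0, a, Z) ⊢ (q3, ε, DZ)
All input consumed; M is in state q3.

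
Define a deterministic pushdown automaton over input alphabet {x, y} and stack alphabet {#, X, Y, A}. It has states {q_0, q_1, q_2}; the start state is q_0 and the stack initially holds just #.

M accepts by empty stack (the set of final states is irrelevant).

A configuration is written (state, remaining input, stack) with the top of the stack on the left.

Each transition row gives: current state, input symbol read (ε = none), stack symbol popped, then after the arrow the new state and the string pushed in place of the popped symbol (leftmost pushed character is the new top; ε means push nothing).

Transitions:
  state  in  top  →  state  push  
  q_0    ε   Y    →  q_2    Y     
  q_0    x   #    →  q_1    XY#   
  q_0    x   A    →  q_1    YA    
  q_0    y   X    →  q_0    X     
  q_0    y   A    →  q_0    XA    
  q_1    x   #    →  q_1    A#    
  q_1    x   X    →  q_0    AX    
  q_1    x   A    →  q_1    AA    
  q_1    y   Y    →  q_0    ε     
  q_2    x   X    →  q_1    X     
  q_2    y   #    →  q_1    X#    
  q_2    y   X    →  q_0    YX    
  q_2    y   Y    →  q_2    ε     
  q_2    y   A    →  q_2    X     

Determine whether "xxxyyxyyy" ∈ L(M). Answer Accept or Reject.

Reject

(q_0, xxxyyxyyy, #) ⊢ (q_1, xxyyxyyy, XY#) ⊢ (q_0, xyyxyyy, AXY#) ⊢ (q_1, yyxyyy, YAXY#) ⊢ (q_0, yxyyy, AXY#) ⊢ (q_0, xyyy, XAXY#)
No transition applies at (q_0, xyyy, XAXY#); input not fully consumed.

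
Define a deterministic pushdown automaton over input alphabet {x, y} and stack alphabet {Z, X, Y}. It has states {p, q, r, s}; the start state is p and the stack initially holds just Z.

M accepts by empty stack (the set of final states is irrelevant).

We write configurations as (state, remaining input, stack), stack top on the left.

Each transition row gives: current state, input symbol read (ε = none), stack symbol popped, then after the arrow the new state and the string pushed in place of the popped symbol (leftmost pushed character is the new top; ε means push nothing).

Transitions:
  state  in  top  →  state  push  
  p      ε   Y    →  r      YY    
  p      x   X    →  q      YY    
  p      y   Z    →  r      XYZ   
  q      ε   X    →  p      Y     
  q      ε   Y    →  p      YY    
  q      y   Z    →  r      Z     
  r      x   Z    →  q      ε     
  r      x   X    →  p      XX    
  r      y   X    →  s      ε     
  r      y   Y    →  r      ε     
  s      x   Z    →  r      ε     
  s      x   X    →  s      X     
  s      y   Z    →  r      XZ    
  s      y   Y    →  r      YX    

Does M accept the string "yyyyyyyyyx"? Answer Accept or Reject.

Accept

(p, yyyyyyyyyx, Z) ⊢ (r, yyyyyyyyx, XYZ) ⊢ (s, yyyyyyyx, YZ) ⊢ (r, yyyyyyx, YXZ) ⊢ (r, yyyyyx, XZ) ⊢ (s, yyyyx, Z) ⊢ (r, yyyx, XZ) ⊢ (s, yyx, Z) ⊢ (r, yx, XZ) ⊢ (s, x, Z) ⊢ (r, ε, ε)
All input consumed and the stack is empty.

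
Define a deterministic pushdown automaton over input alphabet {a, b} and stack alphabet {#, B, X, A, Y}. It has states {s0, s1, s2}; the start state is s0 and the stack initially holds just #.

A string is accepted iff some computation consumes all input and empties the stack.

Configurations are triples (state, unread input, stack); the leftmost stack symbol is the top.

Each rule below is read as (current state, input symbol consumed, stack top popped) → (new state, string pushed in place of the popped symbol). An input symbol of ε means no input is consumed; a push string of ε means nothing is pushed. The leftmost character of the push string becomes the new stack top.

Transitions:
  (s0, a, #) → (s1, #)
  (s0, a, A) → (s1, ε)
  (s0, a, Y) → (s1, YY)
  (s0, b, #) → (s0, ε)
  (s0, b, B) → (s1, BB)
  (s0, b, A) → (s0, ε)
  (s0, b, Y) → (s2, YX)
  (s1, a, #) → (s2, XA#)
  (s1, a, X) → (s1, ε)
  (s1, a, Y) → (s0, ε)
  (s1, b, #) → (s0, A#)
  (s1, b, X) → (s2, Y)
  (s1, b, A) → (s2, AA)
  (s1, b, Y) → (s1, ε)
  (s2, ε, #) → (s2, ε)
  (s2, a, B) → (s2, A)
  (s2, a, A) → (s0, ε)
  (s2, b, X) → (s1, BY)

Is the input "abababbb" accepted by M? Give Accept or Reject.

(s0, abababbb, #) ⊢ (s1, bababbb, #) ⊢ (s0, ababbb, A#) ⊢ (s1, babbb, #) ⊢ (s0, abbb, A#) ⊢ (s1, bbb, #) ⊢ (s0, bb, A#) ⊢ (s0, b, #) ⊢ (s0, ε, ε)
All input consumed and the stack is empty.

Accept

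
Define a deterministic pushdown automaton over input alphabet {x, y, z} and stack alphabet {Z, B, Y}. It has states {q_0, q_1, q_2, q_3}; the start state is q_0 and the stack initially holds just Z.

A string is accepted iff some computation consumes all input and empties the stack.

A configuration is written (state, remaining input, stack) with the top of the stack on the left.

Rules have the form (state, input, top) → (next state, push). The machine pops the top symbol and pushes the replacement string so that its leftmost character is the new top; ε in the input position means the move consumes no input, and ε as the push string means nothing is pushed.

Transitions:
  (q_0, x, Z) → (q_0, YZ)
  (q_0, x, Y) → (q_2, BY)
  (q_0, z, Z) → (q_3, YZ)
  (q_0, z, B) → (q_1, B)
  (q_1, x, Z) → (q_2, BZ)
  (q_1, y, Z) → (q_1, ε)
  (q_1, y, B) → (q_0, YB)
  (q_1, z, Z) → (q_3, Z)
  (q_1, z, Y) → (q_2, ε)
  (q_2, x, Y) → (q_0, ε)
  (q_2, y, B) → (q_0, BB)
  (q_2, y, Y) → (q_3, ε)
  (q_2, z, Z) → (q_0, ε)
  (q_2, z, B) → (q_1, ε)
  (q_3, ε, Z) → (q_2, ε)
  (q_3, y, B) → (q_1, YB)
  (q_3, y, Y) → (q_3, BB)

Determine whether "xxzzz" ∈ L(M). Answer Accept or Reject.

Accept

(q_0, xxzzz, Z)
  read x, top Z: go to q_0, push YZ → (q_0, xzzz, YZ)
  read x, top Y: go to q_2, push BY → (q_2, zzz, BYZ)
  read z, top B: go to q_1, push ε → (q_1, zz, YZ)
  read z, top Y: go to q_2, push ε → (q_2, z, Z)
  read z, top Z: go to q_0, push ε → (q_0, ε, ε)
All input consumed and the stack is empty.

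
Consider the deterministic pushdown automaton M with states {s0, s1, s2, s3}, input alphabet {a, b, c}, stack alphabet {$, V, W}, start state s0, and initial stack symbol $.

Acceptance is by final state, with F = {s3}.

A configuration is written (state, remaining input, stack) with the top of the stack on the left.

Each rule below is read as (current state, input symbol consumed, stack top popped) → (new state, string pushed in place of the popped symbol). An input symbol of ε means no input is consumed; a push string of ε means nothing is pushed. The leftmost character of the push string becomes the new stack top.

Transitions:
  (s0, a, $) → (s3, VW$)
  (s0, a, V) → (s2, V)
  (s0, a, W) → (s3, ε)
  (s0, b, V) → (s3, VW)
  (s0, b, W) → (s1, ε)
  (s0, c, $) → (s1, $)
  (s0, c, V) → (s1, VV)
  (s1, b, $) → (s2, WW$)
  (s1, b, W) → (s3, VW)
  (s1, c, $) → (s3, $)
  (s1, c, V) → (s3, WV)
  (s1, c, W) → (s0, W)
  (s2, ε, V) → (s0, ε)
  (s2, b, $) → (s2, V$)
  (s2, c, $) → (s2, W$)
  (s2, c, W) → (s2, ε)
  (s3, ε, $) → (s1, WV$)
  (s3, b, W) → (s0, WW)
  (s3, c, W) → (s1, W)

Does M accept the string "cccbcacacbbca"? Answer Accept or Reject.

(s0, cccbcacacbbca, $) ⊢ (s1, ccbcacacbbca, $) ⊢ (s3, cbcacacbbca, $) ⊢ (s1, cbcacacbbca, WV$) ⊢ (s0, bcacacbbca, WV$) ⊢ (s1, cacacbbca, V$) ⊢ (s3, acacbbca, WV$)
No transition applies at (s3, acacbbca, WV$); input not fully consumed.

Reject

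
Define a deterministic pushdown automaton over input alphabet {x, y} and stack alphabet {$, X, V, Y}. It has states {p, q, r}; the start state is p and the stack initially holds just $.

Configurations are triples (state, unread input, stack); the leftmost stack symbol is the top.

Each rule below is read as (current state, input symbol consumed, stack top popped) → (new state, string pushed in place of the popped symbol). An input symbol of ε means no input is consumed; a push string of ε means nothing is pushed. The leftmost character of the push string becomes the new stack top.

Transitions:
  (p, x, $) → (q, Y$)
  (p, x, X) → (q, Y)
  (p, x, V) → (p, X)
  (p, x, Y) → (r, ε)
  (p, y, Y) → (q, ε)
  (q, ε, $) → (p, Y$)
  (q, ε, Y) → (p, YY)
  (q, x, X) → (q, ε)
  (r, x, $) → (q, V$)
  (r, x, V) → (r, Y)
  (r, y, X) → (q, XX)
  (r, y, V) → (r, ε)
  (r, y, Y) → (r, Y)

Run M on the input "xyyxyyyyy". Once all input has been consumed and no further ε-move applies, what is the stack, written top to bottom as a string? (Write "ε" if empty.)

Y$

(p, xyyxyyyyy, $)
  read x, top $: go to q, push Y$ → (q, yyxyyyyy, Y$)
  ε-move, top Y: go to p, push YY → (p, yyxyyyyy, YY$)
  read y, top Y: go to q, push ε → (q, yxyyyyy, Y$)
  ε-move, top Y: go to p, push YY → (p, yxyyyyy, YY$)
  read y, top Y: go to q, push ε → (q, xyyyyy, Y$)
  ε-move, top Y: go to p, push YY → (p, xyyyyy, YY$)
  read x, top Y: go to r, push ε → (r, yyyyy, Y$)
  read y, top Y: go to r, push Y → (r, yyyy, Y$)
  read y, top Y: go to r, push Y → (r, yyy, Y$)
  read y, top Y: go to r, push Y → (r, yy, Y$)
  read y, top Y: go to r, push Y → (r, y, Y$)
  read y, top Y: go to r, push Y → (r, ε, Y$)
All input consumed in state r with stack Y$.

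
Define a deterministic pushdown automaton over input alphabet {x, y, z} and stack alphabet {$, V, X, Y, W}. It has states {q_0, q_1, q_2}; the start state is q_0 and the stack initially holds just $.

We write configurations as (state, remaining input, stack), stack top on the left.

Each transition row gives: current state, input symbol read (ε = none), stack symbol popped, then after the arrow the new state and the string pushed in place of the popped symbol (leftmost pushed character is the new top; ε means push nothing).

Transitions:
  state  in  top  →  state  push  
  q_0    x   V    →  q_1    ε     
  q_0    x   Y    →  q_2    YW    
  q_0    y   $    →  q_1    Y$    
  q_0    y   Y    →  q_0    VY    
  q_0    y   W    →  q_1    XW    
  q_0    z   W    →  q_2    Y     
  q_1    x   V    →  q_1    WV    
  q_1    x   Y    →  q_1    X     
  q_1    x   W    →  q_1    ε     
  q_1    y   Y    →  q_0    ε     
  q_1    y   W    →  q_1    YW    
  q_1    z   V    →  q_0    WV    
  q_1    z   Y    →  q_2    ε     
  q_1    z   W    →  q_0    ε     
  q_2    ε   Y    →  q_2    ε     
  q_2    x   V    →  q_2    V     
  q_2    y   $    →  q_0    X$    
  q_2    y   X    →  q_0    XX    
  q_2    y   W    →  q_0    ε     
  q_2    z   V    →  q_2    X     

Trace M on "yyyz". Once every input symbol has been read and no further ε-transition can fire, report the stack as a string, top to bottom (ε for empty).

$

(q_0, yyyz, $)
  read y, top $: go to q_1, push Y$ → (q_1, yyz, Y$)
  read y, top Y: go to q_0, push ε → (q_0, yz, $)
  read y, top $: go to q_1, push Y$ → (q_1, z, Y$)
  read z, top Y: go to q_2, push ε → (q_2, ε, $)
All input consumed in state q_2 with stack $.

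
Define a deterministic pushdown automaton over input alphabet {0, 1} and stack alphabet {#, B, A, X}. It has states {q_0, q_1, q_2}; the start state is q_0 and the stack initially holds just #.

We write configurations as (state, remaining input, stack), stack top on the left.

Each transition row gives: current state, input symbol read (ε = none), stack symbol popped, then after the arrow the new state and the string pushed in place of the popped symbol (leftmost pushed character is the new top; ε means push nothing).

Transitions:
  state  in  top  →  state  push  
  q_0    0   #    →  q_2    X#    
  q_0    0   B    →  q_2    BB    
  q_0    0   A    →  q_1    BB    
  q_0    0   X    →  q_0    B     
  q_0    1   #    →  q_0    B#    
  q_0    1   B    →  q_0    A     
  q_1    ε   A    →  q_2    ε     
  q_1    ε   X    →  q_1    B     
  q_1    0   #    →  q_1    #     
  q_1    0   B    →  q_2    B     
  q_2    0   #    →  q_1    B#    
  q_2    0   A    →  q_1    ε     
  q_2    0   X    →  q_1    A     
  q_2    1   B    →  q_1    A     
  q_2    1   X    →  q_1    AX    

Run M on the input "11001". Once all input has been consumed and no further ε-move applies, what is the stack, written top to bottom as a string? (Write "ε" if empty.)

(q_0, 11001, #)
  read 1, top #: go to q_0, push B# → (q_0, 1001, B#)
  read 1, top B: go to q_0, push A → (q_0, 001, A#)
  read 0, top A: go to q_1, push BB → (q_1, 01, BB#)
  read 0, top B: go to q_2, push B → (q_2, 1, BB#)
  read 1, top B: go to q_1, push A → (q_1, ε, AB#)
  ε-move, top A: go to q_2, push ε → (q_2, ε, B#)
All input consumed in state q_2 with stack B#.

B#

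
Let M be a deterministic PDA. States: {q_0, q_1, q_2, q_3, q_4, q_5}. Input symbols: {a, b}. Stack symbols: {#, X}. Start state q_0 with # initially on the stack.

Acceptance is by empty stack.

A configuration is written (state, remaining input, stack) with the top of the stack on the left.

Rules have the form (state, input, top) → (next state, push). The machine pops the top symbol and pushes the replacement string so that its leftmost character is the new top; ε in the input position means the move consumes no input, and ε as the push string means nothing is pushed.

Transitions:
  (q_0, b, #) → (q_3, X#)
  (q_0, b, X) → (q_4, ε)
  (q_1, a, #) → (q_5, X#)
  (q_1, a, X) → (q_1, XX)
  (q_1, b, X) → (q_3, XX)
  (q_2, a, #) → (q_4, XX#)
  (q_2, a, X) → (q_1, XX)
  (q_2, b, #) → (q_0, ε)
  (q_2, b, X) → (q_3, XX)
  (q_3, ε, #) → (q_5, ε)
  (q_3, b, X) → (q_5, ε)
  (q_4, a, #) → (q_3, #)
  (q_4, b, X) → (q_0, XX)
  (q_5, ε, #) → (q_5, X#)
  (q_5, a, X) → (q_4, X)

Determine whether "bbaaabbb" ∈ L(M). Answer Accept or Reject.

Reject

(q_0, bbaaabbb, #)
  read b, top #: go to q_3, push X# → (q_3, baaabbb, X#)
  read b, top X: go to q_5, push ε → (q_5, aaabbb, #)
  ε-move, top #: go to q_5, push X# → (q_5, aaabbb, X#)
  read a, top X: go to q_4, push X → (q_4, aabbb, X#)
No transition applies at (q_4, aabbb, X#); input not fully consumed.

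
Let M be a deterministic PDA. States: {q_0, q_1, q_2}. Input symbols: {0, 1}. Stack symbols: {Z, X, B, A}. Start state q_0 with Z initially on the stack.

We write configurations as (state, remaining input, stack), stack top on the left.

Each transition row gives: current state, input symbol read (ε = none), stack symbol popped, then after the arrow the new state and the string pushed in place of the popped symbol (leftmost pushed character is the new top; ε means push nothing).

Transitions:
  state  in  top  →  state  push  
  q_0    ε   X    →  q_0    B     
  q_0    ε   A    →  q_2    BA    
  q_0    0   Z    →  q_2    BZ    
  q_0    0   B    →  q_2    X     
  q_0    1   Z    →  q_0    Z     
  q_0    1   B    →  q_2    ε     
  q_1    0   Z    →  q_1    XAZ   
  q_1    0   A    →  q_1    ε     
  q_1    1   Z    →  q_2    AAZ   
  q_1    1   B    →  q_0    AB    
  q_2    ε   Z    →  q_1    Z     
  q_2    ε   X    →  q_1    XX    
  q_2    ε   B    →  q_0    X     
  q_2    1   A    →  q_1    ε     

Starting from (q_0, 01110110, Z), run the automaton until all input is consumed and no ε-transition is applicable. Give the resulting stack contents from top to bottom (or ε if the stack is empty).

(q_0, 01110110, Z)
  read 0, top Z: go to q_2, push BZ → (q_2, 1110110, BZ)
  ε-move, top B: go to q_0, push X → (q_0, 1110110, XZ)
  ε-move, top X: go to q_0, push B → (q_0, 1110110, BZ)
  read 1, top B: go to q_2, push ε → (q_2, 110110, Z)
  ε-move, top Z: go to q_1, push Z → (q_1, 110110, Z)
  read 1, top Z: go to q_2, push AAZ → (q_2, 10110, AAZ)
  read 1, top A: go to q_1, push ε → (q_1, 0110, AZ)
  read 0, top A: go to q_1, push ε → (q_1, 110, Z)
  read 1, top Z: go to q_2, push AAZ → (q_2, 10, AAZ)
  read 1, top A: go to q_1, push ε → (q_1, 0, AZ)
  read 0, top A: go to q_1, push ε → (q_1, ε, Z)
All input consumed in state q_1 with stack Z.

Z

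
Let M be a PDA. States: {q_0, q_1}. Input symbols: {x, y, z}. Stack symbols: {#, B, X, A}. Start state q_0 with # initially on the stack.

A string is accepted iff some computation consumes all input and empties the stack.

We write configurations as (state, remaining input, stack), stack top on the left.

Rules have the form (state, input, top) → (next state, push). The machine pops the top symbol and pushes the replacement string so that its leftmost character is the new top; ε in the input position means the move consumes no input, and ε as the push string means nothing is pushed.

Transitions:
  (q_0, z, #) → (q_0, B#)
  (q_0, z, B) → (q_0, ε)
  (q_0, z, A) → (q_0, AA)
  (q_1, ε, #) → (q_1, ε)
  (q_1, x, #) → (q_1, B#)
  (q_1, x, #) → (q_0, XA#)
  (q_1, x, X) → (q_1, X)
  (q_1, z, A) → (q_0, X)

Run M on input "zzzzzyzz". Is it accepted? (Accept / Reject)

No computation consumes all input and empties the stack.

Reject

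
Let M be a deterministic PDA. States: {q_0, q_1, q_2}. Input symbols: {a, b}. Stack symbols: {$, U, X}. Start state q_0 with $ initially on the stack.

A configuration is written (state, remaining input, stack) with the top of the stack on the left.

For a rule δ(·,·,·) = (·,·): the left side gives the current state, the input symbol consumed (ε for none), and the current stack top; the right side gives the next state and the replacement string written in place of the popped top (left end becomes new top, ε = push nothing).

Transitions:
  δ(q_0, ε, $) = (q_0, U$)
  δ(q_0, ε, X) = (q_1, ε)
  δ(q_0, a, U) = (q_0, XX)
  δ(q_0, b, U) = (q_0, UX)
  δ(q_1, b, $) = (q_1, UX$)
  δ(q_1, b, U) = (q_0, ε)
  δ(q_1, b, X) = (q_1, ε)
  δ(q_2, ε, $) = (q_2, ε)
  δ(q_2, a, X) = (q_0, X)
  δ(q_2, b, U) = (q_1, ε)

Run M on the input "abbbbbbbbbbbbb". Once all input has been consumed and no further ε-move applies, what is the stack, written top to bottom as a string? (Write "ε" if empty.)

$

(q_0, abbbbbbbbbbbbb, $)
  ε-move, top $: go to q_0, push U$ → (q_0, abbbbbbbbbbbbb, U$)
  read a, top U: go to q_0, push XX → (q_0, bbbbbbbbbbbbb, XX$)
  ε-move, top X: go to q_1, push ε → (q_1, bbbbbbbbbbbbb, X$)
  read b, top X: go to q_1, push ε → (q_1, bbbbbbbbbbbb, $)
  read b, top $: go to q_1, push UX$ → (q_1, bbbbbbbbbbb, UX$)
  read b, top U: go to q_0, push ε → (q_0, bbbbbbbbbb, X$)
  ε-move, top X: go to q_1, push ε → (q_1, bbbbbbbbbb, $)
  read b, top $: go to q_1, push UX$ → (q_1, bbbbbbbbb, UX$)
  read b, top U: go to q_0, push ε → (q_0, bbbbbbbb, X$)
  ε-move, top X: go to q_1, push ε → (q_1, bbbbbbbb, $)
  read b, top $: go to q_1, push UX$ → (q_1, bbbbbbb, UX$)
  read b, top U: go to q_0, push ε → (q_0, bbbbbb, X$)
  ε-move, top X: go to q_1, push ε → (q_1, bbbbbb, $)
  read b, top $: go to q_1, push UX$ → (q_1, bbbbb, UX$)
  read b, top U: go to q_0, push ε → (q_0, bbbb, X$)
  ε-move, top X: go to q_1, push ε → (q_1, bbbb, $)
  read b, top $: go to q_1, push UX$ → (q_1, bbb, UX$)
  read b, top U: go to q_0, push ε → (q_0, bb, X$)
  ε-move, top X: go to q_1, push ε → (q_1, bb, $)
  read b, top $: go to q_1, push UX$ → (q_1, b, UX$)
  read b, top U: go to q_0, push ε → (q_0, ε, X$)
  ε-move, top X: go to q_1, push ε → (q_1, ε, $)
All input consumed in state q_1 with stack $.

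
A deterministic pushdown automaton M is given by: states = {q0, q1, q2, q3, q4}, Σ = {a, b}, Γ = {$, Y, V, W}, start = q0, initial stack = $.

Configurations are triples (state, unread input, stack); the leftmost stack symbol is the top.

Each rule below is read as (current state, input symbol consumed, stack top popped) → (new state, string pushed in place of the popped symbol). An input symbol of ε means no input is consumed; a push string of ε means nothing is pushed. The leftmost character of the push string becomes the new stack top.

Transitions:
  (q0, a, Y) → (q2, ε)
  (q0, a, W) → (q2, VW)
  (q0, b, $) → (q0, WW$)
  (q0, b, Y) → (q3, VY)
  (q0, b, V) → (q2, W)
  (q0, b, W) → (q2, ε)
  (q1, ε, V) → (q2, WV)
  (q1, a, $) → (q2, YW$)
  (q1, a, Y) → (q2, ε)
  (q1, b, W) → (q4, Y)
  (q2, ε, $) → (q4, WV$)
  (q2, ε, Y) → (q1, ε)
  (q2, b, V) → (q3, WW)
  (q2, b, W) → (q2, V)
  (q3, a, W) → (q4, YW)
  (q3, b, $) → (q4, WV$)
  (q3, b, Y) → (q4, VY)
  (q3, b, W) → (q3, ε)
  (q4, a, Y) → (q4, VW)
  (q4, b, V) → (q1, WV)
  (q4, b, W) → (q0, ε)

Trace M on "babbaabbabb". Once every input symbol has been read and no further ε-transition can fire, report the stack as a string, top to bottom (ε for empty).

(q0, babbaabbabb, $)
  read b, top $: go to q0, push WW$ → (q0, abbaabbabb, WW$)
  read a, top W: go to q2, push VW → (q2, bbaabbabb, VWW$)
  read b, top V: go to q3, push WW → (q3, baabbabb, WWWW$)
  read b, top W: go to q3, push ε → (q3, aabbabb, WWW$)
  read a, top W: go to q4, push YW → (q4, abbabb, YWWW$)
  read a, top Y: go to q4, push VW → (q4, bbabb, VWWWW$)
  read b, top V: go to q1, push WV → (q1, babb, WVWWWW$)
  read b, top W: go to q4, push Y → (q4, abb, YVWWWW$)
  read a, top Y: go to q4, push VW → (q4, bb, VWVWWWW$)
  read b, top V: go to q1, push WV → (q1, b, WVWVWWWW$)
  read b, top W: go to q4, push Y → (q4, ε, YVWVWWWW$)
All input consumed in state q4 with stack YVWVWWWW$.

YVWVWWWW$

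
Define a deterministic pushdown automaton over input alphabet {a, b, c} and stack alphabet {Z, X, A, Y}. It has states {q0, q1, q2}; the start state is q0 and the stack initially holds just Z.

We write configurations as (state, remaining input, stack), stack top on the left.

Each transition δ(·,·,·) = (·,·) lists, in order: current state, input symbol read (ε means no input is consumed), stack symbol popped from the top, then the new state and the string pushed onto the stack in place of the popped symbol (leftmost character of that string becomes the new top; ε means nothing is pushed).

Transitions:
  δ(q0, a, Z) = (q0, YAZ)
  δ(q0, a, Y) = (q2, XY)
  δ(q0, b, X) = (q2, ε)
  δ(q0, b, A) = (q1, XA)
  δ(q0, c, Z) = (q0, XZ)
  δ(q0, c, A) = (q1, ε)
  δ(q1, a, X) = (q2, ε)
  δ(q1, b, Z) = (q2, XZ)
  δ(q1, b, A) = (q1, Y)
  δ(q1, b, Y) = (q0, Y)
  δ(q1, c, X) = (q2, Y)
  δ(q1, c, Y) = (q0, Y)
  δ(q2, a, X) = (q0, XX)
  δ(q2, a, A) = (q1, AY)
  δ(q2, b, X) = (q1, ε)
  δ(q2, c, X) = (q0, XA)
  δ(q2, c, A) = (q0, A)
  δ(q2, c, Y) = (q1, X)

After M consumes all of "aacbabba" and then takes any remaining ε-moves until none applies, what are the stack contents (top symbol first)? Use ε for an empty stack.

(q0, aacbabba, Z)
  read a, top Z: go to q0, push YAZ → (q0, acbabba, YAZ)
  read a, top Y: go to q2, push XY → (q2, cbabba, XYAZ)
  read c, top X: go to q0, push XA → (q0, babba, XAYAZ)
  read b, top X: go to q2, push ε → (q2, abba, AYAZ)
  read a, top A: go to q1, push AY → (q1, bba, AYYAZ)
  read b, top A: go to q1, push Y → (q1, ba, YYYAZ)
  read b, top Y: go to q0, push Y → (q0, a, YYYAZ)
  read a, top Y: go to q2, push XY → (q2, ε, XYYYAZ)
All input consumed in state q2 with stack XYYYAZ.

XYYYAZ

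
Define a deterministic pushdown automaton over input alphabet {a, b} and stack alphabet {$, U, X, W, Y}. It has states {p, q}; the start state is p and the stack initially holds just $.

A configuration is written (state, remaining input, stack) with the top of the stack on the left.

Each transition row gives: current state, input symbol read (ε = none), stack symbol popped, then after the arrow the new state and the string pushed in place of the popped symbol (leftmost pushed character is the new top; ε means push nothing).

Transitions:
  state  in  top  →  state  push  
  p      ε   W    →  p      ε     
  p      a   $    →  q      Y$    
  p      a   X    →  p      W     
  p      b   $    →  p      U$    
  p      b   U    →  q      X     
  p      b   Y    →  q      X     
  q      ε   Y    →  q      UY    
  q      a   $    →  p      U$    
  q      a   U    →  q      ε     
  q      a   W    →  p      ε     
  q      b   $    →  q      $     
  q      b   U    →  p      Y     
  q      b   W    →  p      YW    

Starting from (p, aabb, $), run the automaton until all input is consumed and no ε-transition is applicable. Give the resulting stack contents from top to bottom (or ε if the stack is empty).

XY$

(p, aabb, $)
  read a, top $: go to q, push Y$ → (q, abb, Y$)
  ε-move, top Y: go to q, push UY → (q, abb, UY$)
  read a, top U: go to q, push ε → (q, bb, Y$)
  ε-move, top Y: go to q, push UY → (q, bb, UY$)
  read b, top U: go to p, push Y → (p, b, YY$)
  read b, top Y: go to q, push X → (q, ε, XY$)
All input consumed in state q with stack XY$.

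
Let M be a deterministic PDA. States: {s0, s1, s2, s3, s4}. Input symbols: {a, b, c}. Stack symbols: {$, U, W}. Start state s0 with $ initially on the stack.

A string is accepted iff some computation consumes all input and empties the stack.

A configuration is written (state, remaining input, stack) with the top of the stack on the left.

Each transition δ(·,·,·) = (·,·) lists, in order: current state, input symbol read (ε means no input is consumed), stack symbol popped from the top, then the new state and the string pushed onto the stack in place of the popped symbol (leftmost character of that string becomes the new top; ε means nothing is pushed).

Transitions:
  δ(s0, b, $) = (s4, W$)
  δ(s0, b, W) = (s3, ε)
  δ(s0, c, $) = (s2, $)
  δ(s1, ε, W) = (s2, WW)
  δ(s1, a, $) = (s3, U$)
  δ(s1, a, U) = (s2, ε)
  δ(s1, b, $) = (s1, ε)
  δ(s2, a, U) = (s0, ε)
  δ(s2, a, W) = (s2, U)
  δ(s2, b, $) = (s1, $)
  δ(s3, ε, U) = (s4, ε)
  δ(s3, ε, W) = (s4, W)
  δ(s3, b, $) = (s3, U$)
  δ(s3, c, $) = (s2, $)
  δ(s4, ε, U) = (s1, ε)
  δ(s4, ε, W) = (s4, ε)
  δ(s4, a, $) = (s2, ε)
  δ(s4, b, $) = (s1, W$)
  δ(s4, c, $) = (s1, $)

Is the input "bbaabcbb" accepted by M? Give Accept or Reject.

Accept

(s0, bbaabcbb, $)
  read b, top $: go to s4, push W$ → (s4, baabcbb, W$)
  ε-move, top W: go to s4, push ε → (s4, baabcbb, $)
  read b, top $: go to s1, push W$ → (s1, aabcbb, W$)
  ε-move, top W: go to s2, push WW → (s2, aabcbb, WW$)
  read a, top W: go to s2, push U → (s2, abcbb, UW$)
  read a, top U: go to s0, push ε → (s0, bcbb, W$)
  read b, top W: go to s3, push ε → (s3, cbb, $)
  read c, top $: go to s2, push $ → (s2, bb, $)
  read b, top $: go to s1, push $ → (s1, b, $)
  read b, top $: go to s1, push ε → (s1, ε, ε)
All input consumed and the stack is empty.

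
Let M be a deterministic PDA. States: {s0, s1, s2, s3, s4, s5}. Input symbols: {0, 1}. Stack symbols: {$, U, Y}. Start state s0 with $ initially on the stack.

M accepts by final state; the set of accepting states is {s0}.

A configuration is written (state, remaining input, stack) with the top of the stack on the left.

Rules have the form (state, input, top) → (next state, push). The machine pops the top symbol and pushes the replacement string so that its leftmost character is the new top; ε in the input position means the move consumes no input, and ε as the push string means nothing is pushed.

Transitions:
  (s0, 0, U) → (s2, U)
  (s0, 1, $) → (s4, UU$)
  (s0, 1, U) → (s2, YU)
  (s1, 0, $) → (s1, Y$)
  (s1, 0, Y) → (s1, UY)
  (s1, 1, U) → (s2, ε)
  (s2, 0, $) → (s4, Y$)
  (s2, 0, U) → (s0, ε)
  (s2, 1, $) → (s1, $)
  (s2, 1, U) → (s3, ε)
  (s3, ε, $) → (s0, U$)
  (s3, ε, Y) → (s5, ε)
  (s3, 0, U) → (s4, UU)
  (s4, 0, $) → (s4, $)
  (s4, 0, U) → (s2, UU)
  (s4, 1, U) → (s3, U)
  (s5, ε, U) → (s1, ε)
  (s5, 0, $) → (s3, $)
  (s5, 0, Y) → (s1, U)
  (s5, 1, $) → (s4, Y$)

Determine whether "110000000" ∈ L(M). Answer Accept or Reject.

(s0, 110000000, $) ⊢ (s4, 10000000, UU$) ⊢ (s3, 0000000, UU$) ⊢ (s4, 000000, UUU$) ⊢ (s2, 00000, UUUU$) ⊢ (s0, 0000, UUU$) ⊢ (s2, 000, UUU$) ⊢ (s0, 00, UU$) ⊢ (s2, 0, UU$) ⊢ (s0, ε, U$)
All input consumed; state s0 ∈ F.

Accept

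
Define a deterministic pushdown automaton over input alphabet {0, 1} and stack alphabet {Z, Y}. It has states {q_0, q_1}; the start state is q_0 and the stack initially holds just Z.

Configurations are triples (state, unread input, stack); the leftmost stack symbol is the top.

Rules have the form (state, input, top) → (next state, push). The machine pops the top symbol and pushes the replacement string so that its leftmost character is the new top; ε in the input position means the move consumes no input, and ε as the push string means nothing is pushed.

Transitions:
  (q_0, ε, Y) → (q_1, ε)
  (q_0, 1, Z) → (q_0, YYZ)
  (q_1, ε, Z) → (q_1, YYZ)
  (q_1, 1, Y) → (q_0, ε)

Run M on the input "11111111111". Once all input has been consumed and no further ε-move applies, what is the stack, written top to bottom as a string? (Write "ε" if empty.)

YZ

(q_0, 11111111111, Z)
  read 1, top Z: go to q_0, push YYZ → (q_0, 1111111111, YYZ)
  ε-move, top Y: go to q_1, push ε → (q_1, 1111111111, YZ)
  read 1, top Y: go to q_0, push ε → (q_0, 111111111, Z)
  read 1, top Z: go to q_0, push YYZ → (q_0, 11111111, YYZ)
  ε-move, top Y: go to q_1, push ε → (q_1, 11111111, YZ)
  read 1, top Y: go to q_0, push ε → (q_0, 1111111, Z)
  read 1, top Z: go to q_0, push YYZ → (q_0, 111111, YYZ)
  ε-move, top Y: go to q_1, push ε → (q_1, 111111, YZ)
  read 1, top Y: go to q_0, push ε → (q_0, 11111, Z)
  read 1, top Z: go to q_0, push YYZ → (q_0, 1111, YYZ)
  ε-move, top Y: go to q_1, push ε → (q_1, 1111, YZ)
  read 1, top Y: go to q_0, push ε → (q_0, 111, Z)
  read 1, top Z: go to q_0, push YYZ → (q_0, 11, YYZ)
  ε-move, top Y: go to q_1, push ε → (q_1, 11, YZ)
  read 1, top Y: go to q_0, push ε → (q_0, 1, Z)
  read 1, top Z: go to q_0, push YYZ → (q_0, ε, YYZ)
  ε-move, top Y: go to q_1, push ε → (q_1, ε, YZ)
All input consumed in state q_1 with stack YZ.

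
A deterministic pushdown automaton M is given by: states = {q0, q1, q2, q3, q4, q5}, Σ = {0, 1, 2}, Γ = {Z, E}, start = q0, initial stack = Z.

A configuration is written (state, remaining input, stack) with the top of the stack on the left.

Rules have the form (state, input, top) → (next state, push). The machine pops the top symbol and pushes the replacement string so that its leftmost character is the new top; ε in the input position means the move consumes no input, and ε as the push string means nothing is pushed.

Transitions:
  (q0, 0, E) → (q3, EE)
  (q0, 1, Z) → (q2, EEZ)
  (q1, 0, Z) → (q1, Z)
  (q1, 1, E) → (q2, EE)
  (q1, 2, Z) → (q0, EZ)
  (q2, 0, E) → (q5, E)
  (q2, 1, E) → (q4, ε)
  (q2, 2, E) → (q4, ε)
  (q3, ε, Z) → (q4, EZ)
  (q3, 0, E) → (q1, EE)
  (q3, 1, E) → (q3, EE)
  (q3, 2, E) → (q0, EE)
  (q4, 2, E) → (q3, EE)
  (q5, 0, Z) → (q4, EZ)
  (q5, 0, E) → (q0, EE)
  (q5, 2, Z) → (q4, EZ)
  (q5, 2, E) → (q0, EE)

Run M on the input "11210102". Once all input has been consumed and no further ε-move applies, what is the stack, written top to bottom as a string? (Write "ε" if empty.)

(q0, 11210102, Z)
  read 1, top Z: go to q2, push EEZ → (q2, 1210102, EEZ)
  read 1, top E: go to q4, push ε → (q4, 210102, EZ)
  read 2, top E: go to q3, push EE → (q3, 10102, EEZ)
  read 1, top E: go to q3, push EE → (q3, 0102, EEEZ)
  read 0, top E: go to q1, push EE → (q1, 102, EEEEZ)
  read 1, top E: go to q2, push EE → (q2, 02, EEEEEZ)
  read 0, top E: go to q5, push E → (q5, 2, EEEEEZ)
  read 2, top E: go to q0, push EE → (q0, ε, EEEEEEZ)
All input consumed in state q0 with stack EEEEEEZ.

EEEEEEZ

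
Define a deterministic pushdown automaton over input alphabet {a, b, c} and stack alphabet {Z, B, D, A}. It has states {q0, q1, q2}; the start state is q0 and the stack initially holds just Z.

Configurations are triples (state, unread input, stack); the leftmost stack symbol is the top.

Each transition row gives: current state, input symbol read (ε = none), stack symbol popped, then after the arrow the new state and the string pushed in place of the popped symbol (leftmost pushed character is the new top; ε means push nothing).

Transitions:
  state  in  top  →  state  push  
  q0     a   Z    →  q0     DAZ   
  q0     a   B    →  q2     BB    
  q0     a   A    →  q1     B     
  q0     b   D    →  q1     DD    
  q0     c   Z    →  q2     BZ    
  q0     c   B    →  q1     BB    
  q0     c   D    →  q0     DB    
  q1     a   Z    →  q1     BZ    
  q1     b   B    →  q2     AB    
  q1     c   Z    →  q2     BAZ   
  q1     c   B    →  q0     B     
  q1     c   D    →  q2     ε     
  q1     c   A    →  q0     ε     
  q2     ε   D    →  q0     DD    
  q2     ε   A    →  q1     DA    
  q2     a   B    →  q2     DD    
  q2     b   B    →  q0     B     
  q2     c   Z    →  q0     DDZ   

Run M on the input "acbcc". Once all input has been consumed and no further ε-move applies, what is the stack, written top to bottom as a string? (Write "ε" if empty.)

(q0, acbcc, Z) ⊢ (q0, cbcc, DAZ) ⊢ (q0, bcc, DBAZ) ⊢ (q1, cc, DDBAZ) ⊢ (q2, c, DBAZ) ⊢ (q0, c, DDBAZ) ⊢ (q0, ε, DBDBAZ)
All input consumed in state q0 with stack DBDBAZ.

DBDBAZ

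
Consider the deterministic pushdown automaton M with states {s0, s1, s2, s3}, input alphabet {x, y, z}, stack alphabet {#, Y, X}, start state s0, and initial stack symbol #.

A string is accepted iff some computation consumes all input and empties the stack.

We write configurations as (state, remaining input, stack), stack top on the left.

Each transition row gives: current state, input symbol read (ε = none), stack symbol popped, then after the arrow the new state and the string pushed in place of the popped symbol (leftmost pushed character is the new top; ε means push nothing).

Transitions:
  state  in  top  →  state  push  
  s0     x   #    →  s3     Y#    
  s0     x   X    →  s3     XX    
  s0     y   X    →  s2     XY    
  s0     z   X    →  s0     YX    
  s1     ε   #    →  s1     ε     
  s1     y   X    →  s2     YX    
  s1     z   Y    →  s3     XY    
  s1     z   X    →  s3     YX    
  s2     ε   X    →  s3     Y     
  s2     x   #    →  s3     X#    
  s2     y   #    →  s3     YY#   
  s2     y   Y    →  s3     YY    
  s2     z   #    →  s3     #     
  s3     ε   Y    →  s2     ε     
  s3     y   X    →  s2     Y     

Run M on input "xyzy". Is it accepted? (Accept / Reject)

(s0, xyzy, #)
  read x, top #: go to s3, push Y# → (s3, yzy, Y#)
  ε-move, top Y: go to s2, push ε → (s2, yzy, #)
  read y, top #: go to s3, push YY# → (s3, zy, YY#)
  ε-move, top Y: go to s2, push ε → (s2, zy, Y#)
No transition applies at (s2, zy, Y#); input not fully consumed.

Reject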